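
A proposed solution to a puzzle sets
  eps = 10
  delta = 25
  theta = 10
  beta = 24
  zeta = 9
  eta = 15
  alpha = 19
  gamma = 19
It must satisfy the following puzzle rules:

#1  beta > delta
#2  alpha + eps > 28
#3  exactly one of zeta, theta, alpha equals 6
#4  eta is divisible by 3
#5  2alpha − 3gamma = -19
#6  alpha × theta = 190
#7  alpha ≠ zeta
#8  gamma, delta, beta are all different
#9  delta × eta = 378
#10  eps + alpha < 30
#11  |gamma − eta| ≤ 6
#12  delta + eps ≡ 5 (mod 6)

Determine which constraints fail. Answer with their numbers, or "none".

Constraints 1, 3, and 9 do not hold.

#1 beta = 24, delta = 25; 24 ≤ 25 (want >)  fails
#2 alpha + eps = 19 + 10 = 29; 29 > 28  holds
#3 zeta=9, theta=10, alpha=19; 0 of them equal 6, not exactly one  fails
#4 15 / 3 = 5, so 3 divides 15  holds
#5 2alpha − 3gamma = 2(19) − 3(19) = -19  holds
#6 alpha × theta = 19 × 10 = 190  holds
#7 alpha = 19, zeta = 9; distinct  holds
#8 values 19, 25, 24 are pairwise distinct  holds
#9 delta × eta = 25 × 15 = 375, not 378  fails
#10 eps + alpha = 10 + 19 = 29; 29 < 30  holds
#11 |19 − 15| = 4; 4 ≤ 6  holds
#12 delta + eps = 35; 35 mod 6 = 5  holds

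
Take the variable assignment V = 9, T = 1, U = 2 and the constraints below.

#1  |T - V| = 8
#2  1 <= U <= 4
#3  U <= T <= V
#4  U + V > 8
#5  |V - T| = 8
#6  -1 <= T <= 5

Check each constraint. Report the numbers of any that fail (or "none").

Violated: 3.

#1 |1 - 9| = 8 — holds.
#2 U = 2 lies in [1, 4] — holds.
#3 values 2, 1, 9; U = 2 is not <= T = 1 — fails.
#4 U + V = 2 + 9 = 11; 11 > 8 — holds.
#5 |9 - 1| = 8 — holds.
#6 T = 1 lies in [-1, 5] — holds.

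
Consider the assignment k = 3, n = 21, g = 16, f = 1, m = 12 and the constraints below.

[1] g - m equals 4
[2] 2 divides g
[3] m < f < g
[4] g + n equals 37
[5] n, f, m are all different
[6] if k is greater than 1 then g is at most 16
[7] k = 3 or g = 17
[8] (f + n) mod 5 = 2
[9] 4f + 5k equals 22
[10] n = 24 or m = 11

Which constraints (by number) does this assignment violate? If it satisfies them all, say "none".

[1] g - m = 16 - 12 = 4  ✔
[2] 16 / 2 = 8, so 2 divides 16  ✔
[3] values 12, 1, 16; m = 12 is not < f = 1  ✘
[4] g + n = 16 + 21 = 37  ✔
[5] values 21, 1, 12 are pairwise distinct  ✔
[6] k = 3 > 1, so we need g ≤ 16; g = 16 ≤ 16  ✔
[7] k = 3 = 3 (first disjunct)  ✔
[8] f + n = 22; 22 mod 5 = 2  ✔
[9] 4f + 5k = 4(1) + 5(3) = 19, not 22  ✘
[10] n = 21 ≠ 24 and m = 12 ≠ 11; both disjuncts false  ✘

Constraints 3, 9, and 10 do not hold.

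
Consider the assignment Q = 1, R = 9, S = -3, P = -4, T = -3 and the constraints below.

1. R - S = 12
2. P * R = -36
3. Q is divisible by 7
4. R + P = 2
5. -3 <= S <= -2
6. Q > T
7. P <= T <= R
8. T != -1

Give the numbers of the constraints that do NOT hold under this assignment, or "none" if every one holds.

1. R - S = 9 - (-3) = 12 — OK.
2. P * R = -4 * 9 = -36 — OK.
3. 1 = 7*0 + 1, so 7 does not divide 1 — violated.
4. R + P = 9 + (-4) = 5, not 2 — violated.
5. S = -3 lies in [-3, -2] — OK.
6. Q = 1, T = -3; 1 > -3 — OK.
7. values -4 <= -3 <= 9 — OK.
8. T = -3, and -3 ≠ -1 — OK.

Violated: 3 and 4.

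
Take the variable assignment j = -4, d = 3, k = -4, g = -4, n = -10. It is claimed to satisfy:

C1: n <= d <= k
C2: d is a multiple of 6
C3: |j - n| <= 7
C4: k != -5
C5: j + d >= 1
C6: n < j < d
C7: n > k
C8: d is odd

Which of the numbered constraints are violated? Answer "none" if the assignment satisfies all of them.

C1: values -10, 3, -4; d = 3 is not <= k = -4 — fails.
C2: 3 = 6*0 + 3, so 6 does not divide 3 — fails.
C3: |-4 - (-10)| = 6; 6 ≤ 7 — holds.
C4: k = -4, and -4 ≠ -5 — holds.
C5: j + d = -4 + 3 = -1; -1 < 1, bound 1 not met — fails.
C6: values -10 < -4 < 3 — holds.
C7: n = -10, k = -4; -10 ≤ -4 (want >) — fails.
C8: d = 3 is odd — holds.

Constraints 1, 2, 5, 7 do not hold.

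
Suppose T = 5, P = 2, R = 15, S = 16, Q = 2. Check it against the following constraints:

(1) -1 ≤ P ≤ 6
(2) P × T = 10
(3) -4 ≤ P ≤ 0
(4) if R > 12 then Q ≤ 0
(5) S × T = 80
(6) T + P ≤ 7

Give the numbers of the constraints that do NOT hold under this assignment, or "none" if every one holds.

Constraints 3 and 4 are violated.

(1) P = 2 lies in [-1, 6] — OK.
(2) P × T = 2 × 5 = 10 — OK.
(3) P = 2 is outside [-4, 0] — violated.
(4) R = 15 > 12, so we need Q ≤ 0; but Q = 2 > 0 — violated.
(5) S × T = 16 × 5 = 80 — OK.
(6) T + P = 5 + 2 = 7; 7 ≤ 7 — OK.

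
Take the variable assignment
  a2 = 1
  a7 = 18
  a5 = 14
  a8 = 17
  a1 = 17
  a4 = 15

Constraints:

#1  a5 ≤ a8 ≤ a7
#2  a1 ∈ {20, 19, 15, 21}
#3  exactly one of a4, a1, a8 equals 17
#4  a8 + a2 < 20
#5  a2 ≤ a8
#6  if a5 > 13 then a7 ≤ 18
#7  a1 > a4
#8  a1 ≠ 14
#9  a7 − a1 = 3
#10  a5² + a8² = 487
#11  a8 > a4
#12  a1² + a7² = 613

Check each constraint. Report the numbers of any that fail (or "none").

Constraints 2, 3, 9, 10 do not hold.

#1 values 14 ≤ 17 ≤ 18 — holds.
#2 a1 = 17 is not in {20, 19, 15, 21} — does not hold.
#3 a4=15, a1=17, a8=17; 2 of them equal 17, not exactly one — does not hold.
#4 a8 + a2 = 17 + 1 = 18; 18 < 20 — holds.
#5 a2 = 1, a8 = 17; 1 ≤ 17 — holds.
#6 a5 = 14 > 13, so we need a7 ≤ 18; a7 = 18 ≤ 18 — holds.
#7 a1 = 17, a4 = 15; 17 > 15 — holds.
#8 a1 = 17, and 17 ≠ 14 — holds.
#9 a7 − a1 = 18 − 17 = 1, not 3 — does not hold.
#10 a5² + a8² = 14² + 17² = 196 + 289 = 485, not 487 — does not hold.
#11 a8 = 17, a4 = 15; 17 > 15 — holds.
#12 a1² + a7² = 17² + 18² = 289 + 324 = 613 — holds.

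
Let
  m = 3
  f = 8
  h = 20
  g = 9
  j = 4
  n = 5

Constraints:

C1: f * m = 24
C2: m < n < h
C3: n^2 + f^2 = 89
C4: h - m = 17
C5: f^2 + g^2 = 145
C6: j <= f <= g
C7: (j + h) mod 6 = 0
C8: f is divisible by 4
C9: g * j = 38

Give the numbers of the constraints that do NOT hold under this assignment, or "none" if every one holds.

No — constraint 9 is not satisfied.

C1: f * m = 8 * 3 = 24 — satisfied.
C2: values 3 < 5 < 20 — satisfied.
C3: n^2 + f^2 = 5^2 + 8^2 = 25 + 64 = 89 — satisfied.
C4: h - m = 20 - 3 = 17 — satisfied.
C5: f^2 + g^2 = 8^2 + 9^2 = 64 + 81 = 145 — satisfied.
C6: values 4 <= 8 <= 9 — satisfied.
C7: j + h = 24; 24 mod 6 = 0 — satisfied.
C8: 8 / 4 = 2, so 4 divides 8 — satisfied.
C9: g * j = 9 * 4 = 36, not 38 — violated.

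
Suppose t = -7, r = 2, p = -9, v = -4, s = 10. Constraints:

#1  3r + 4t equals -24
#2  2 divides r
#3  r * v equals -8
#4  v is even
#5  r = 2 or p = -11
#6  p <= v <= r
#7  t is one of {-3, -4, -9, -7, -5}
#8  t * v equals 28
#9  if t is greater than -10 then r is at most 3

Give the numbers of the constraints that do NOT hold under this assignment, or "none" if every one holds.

#1 3r + 4t = 3(2) + 4(-7) = -22, not -24 — violated.
#2 2 / 2 = 1, so 2 divides 2 — satisfied.
#3 r * v = 2 * (-4) = -8 — satisfied.
#4 v = -4 is even — satisfied.
#5 r = 2 = 2 (first disjunct) — satisfied.
#6 values -9 <= -4 <= 2 — satisfied.
#7 t = -7 is in {-3, -4, -9, -7, -5} — satisfied.
#8 t * v = -7 * (-4) = 28 — satisfied.
#9 t = -7 > -10, so we need r ≤ 3; r = 2 ≤ 3 — satisfied.

Violated: 1.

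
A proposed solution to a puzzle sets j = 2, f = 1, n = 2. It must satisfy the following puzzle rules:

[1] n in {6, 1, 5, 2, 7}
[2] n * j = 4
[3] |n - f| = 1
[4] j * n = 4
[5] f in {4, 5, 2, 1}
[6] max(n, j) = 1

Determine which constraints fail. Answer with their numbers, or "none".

[1] n = 2 is in {6, 1, 5, 2, 7} — OK.
[2] n * j = 2 * 2 = 4 — OK.
[3] |2 - 1| = 1 — OK.
[4] j * n = 2 * 2 = 4 — OK.
[5] f = 1 is in {4, 5, 2, 1} — OK.
[6] max(2, 2) = 2, not 1 — violated.

The assignment fails constraint 6.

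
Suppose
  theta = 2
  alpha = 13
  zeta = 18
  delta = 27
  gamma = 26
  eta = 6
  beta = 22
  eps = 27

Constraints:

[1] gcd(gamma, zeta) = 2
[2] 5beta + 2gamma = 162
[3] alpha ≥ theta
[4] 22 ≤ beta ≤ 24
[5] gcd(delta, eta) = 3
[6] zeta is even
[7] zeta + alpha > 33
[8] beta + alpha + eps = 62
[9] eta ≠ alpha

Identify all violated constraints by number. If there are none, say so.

Constraint 7 is violated.

[1] gcd(26, 18) = 2 — satisfied.
[2] 5beta + 2gamma = 5(22) + 2(26) = 162 — satisfied.
[3] alpha = 13, theta = 2; 13 ≥ 2 — satisfied.
[4] beta = 22 lies in [22, 24] — satisfied.
[5] gcd(27, 6) = 3 — satisfied.
[6] zeta = 18 is even — satisfied.
[7] zeta + alpha = 18 + 13 = 31; 31 ≤ 33, bound 33 not met — violated.
[8] beta + alpha + eps = 22 + 13 + 27 = 62 — satisfied.
[9] eta = 6, alpha = 13; distinct — satisfied.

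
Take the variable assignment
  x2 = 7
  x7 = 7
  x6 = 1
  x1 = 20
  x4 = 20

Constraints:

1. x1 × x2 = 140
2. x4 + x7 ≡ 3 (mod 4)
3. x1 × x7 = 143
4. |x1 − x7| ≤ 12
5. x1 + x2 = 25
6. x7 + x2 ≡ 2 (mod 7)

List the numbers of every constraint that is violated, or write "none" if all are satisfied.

1. x1 × x2 = 20 × 7 = 140 — holds.
2. x4 + x7 = 27; 27 mod 4 = 3 — holds.
3. x1 × x7 = 20 × 7 = 140, not 143 — fails.
4. |20 − 7| = 13; 13 > 12, exceeds bound 12 — fails.
5. x1 + x2 = 20 + 7 = 27, not 25 — fails.
6. x7 + x2 = 14; 14 mod 7 = 0, not 2 — fails.

No — constraints 3, 4, 5, 6 are not satisfied.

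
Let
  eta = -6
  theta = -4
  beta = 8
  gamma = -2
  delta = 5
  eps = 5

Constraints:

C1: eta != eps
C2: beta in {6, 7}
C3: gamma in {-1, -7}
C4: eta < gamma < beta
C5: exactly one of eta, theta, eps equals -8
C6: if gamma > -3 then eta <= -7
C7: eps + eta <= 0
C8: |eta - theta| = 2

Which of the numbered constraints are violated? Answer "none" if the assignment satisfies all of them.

Constraints 2, 3, 5, and 6 do not hold.

C1: eta = -6, eps = 5; distinct  true
C2: beta = 8 is not in {6, 7}  false
C3: gamma = -2 is not in {-1, -7}  false
C4: values -6 < -2 < 8  true
C5: eta=-6, theta=-4, eps=5; 0 of them equal -8, not exactly one  false
C6: gamma = -2 > -3, so we need eta ≤ -7; but eta = -6 > -7  false
C7: eps + eta = 5 + (-6) = -1; -1 ≤ 0  true
C8: |-6 - (-4)| = 2  true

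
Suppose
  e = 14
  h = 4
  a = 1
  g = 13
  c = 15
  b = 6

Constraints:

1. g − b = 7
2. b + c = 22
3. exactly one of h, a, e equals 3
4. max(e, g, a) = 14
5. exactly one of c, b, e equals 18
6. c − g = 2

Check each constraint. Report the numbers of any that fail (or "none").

1. g − b = 13 − 6 = 7  holds
2. b + c = 6 + 15 = 21, not 22  fails
3. h=4, a=1, e=14; 0 of them equal 3, not exactly one  fails
4. max(14, 13, 1) = 14  holds
5. c=15, b=6, e=14; 0 of them equal 18, not exactly one  fails
6. c − g = 15 − 13 = 2  holds

No — constraints 2, 3, and 5 are not satisfied.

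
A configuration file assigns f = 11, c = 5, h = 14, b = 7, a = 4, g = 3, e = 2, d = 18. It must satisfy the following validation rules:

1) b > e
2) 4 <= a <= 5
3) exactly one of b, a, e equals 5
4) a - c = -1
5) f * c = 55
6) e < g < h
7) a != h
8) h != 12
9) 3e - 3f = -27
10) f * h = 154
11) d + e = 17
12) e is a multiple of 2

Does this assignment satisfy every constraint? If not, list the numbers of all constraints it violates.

1) b = 7, e = 2; 7 > 2  holds
2) a = 4 lies in [4, 5]  holds
3) b=7, a=4, e=2; 0 of them equal 5, not exactly one  fails
4) a - c = 4 - 5 = -1  holds
5) f * c = 11 * 5 = 55  holds
6) values 2 < 3 < 14  holds
7) a = 4, h = 14; distinct  holds
8) h = 14, and 14 ≠ 12  holds
9) 3e - 3f = 3(2) - 3(11) = -27  holds
10) f * h = 11 * 14 = 154  holds
11) d + e = 18 + 2 = 20, not 17  fails
12) 2 / 2 = 1, so 2 divides 2  holds

Constraints 3 and 11 are violated.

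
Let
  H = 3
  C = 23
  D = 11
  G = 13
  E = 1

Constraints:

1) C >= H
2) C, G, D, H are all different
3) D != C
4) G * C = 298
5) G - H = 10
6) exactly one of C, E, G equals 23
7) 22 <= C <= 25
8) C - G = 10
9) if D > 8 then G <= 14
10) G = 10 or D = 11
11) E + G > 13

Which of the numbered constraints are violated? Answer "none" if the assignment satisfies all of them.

1) C = 23, H = 3; 23 ≥ 3  ✔
2) values 23, 13, 11, 3 are pairwise distinct  ✔
3) D = 11, C = 23; distinct  ✔
4) G * C = 13 * 23 = 299, not 298  ✘
5) G - H = 13 - 3 = 10  ✔
6) C=23, E=1, G=13; 1 of them equals 23  ✔
7) C = 23 lies in [22, 25]  ✔
8) C - G = 23 - 13 = 10  ✔
9) D = 11 > 8, so we need G ≤ 14; G = 13 ≤ 14  ✔
10) G = 13 ≠ 10, but D = 11 = 11 (second disjunct)  ✔
11) E + G = 1 + 13 = 14; 14 > 13  ✔

Constraint 4 does not hold.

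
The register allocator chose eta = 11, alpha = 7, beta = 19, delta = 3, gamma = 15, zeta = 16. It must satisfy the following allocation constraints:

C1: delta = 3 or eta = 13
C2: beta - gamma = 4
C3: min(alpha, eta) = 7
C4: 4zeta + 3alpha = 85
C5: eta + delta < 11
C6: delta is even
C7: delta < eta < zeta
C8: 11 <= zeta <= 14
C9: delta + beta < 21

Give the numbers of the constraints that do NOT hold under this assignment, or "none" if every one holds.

C1: delta = 3 = 3 (first disjunct)  ✓
C2: beta - gamma = 19 - 15 = 4  ✓
C3: min(7, 11) = 7  ✓
C4: 4zeta + 3alpha = 4(16) + 3(7) = 85  ✓
C5: eta + delta = 11 + 3 = 14; 14 ≥ 11, bound 11 not met  ✗
C6: delta = 3 is odd  ✗
C7: values 3 < 11 < 16  ✓
C8: zeta = 16 is outside [11, 14]  ✗
C9: delta + beta = 3 + 19 = 22; 22 ≥ 21, bound 21 not met  ✗

Constraints 5, 6, 8, and 9 do not hold.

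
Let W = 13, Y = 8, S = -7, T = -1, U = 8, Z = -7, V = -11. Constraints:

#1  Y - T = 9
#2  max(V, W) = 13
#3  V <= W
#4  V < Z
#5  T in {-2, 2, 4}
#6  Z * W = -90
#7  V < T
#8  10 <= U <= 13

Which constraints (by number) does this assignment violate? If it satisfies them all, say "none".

No — constraints 5, 6, 8 are not satisfied.

#1 Y - T = 8 - (-1) = 9  OK
#2 max(-11, 13) = 13  OK
#3 V = -11, W = 13; -11 ≤ 13  OK
#4 V = -11, Z = -7; -11 < -7  OK
#5 T = -1 is not in {-2, 2, 4}  FAIL
#6 Z * W = -7 * 13 = -91, not -90  FAIL
#7 V = -11, T = -1; -11 < -1  OK
#8 U = 8 is outside [10, 13]  FAIL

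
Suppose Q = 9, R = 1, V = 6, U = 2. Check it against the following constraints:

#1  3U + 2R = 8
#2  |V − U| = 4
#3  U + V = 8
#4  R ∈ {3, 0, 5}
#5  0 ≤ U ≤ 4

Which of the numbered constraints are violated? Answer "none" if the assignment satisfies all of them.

No — constraint 4 is not satisfied.

#1 3U + 2R = 3(2) + 2(1) = 8  true
#2 |6 − 2| = 4  true
#3 U + V = 2 + 6 = 8  true
#4 R = 1 is not in {3, 0, 5}  false
#5 U = 2 lies in [0, 4]  true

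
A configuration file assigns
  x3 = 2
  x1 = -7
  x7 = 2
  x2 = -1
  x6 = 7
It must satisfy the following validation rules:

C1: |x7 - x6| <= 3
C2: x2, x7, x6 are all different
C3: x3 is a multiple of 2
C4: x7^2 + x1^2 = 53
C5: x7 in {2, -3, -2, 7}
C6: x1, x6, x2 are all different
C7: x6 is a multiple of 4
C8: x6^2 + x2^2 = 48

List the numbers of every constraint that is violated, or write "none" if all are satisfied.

The assignment fails constraints 1, 7, 8.

C1: |2 - 7| = 5; 5 > 3, exceeds bound 3 — violated.
C2: values -1, 2, 7 are pairwise distinct — satisfied.
C3: 2 / 2 = 1, so 2 divides 2 — satisfied.
C4: x7^2 + x1^2 = 2^2 + (-7)^2 = 4 + 49 = 53 — satisfied.
C5: x7 = 2 is in {2, -3, -2, 7} — satisfied.
C6: values -7, 7, -1 are pairwise distinct — satisfied.
C7: 7 = 4*1 + 3, so 4 does not divide 7 — violated.
C8: x6^2 + x2^2 = 7^2 + (-1)^2 = 49 + 1 = 50, not 48 — violated.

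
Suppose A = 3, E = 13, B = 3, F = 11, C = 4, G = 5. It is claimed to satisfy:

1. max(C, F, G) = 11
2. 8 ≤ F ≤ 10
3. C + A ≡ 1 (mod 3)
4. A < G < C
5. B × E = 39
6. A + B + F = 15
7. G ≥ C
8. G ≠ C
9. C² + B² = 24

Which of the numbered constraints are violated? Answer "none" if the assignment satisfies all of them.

Constraints 2, 4, 6, 9 do not hold.

1. max(4, 11, 5) = 11 — holds.
2. F = 11 is outside [8, 10] — fails.
3. C + A = 7; 7 mod 3 = 1 — holds.
4. values 3, 5, 4; G = 5 is not < C = 4 — fails.
5. B × E = 3 × 13 = 39 — holds.
6. A + B + F = 3 + 3 + 11 = 17, not 15 — fails.
7. G = 5, C = 4; 5 ≥ 4 — holds.
8. G = 5, C = 4; distinct — holds.
9. C² + B² = 4² + 3² = 16 + 9 = 25, not 24 — fails.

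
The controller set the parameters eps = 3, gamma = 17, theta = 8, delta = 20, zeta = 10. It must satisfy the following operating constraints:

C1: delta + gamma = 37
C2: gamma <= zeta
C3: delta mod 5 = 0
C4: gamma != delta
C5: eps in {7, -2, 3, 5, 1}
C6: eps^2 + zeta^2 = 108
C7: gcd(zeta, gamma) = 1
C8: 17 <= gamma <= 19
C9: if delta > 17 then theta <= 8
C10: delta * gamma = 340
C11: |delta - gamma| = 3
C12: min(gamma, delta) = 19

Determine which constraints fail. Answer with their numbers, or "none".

Constraints 2, 6, and 12 do not hold.

C1: delta + gamma = 20 + 17 = 37  ✓
C2: gamma = 17, zeta = 10; 17 > 10 (want ≤)  ✗
C3: 20 mod 5 = 0  ✓
C4: gamma = 17, delta = 20; distinct  ✓
C5: eps = 3 is in {7, -2, 3, 5, 1}  ✓
C6: eps^2 + zeta^2 = 3^2 + 10^2 = 9 + 100 = 109, not 108  ✗
C7: gcd(10, 17) = 1  ✓
C8: gamma = 17 lies in [17, 19]  ✓
C9: delta = 20 > 17, so we need theta ≤ 8; theta = 8 ≤ 8  ✓
C10: delta * gamma = 20 * 17 = 340  ✓
C11: |20 - 17| = 3  ✓
C12: min(17, 20) = 17, not 19  ✗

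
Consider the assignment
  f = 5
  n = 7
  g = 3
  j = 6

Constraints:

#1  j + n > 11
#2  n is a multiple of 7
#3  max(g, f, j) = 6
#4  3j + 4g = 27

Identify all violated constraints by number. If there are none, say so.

Violated: 4.

#1 j + n = 6 + 7 = 13; 13 > 11 — satisfied.
#2 7 / 7 = 1, so 7 divides 7 — satisfied.
#3 max(3, 5, 6) = 6 — satisfied.
#4 3j + 4g = 3(6) + 4(3) = 30, not 27 — violated.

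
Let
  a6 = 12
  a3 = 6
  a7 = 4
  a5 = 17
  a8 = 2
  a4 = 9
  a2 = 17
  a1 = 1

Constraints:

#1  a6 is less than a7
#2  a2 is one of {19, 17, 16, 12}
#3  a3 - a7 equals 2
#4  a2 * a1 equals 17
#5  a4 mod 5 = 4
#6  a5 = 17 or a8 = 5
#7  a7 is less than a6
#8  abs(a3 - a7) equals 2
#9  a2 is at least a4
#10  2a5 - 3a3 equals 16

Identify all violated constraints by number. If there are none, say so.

The assignment fails constraint 1.

#1 a6 = 12, a7 = 4; 12 ≥ 4 (want <)  ✗
#2 a2 = 17 is in {19, 17, 16, 12}  ✓
#3 a3 - a7 = 6 - 4 = 2  ✓
#4 a2 * a1 = 17 * 1 = 17  ✓
#5 9 mod 5 = 4  ✓
#6 a5 = 17 = 17 (first disjunct)  ✓
#7 a7 = 4, a6 = 12; 4 < 12  ✓
#8 abs(6 - 4) = 2  ✓
#9 a2 = 17, a4 = 9; 17 ≥ 9  ✓
#10 2a5 - 3a3 = 2(17) - 3(6) = 16  ✓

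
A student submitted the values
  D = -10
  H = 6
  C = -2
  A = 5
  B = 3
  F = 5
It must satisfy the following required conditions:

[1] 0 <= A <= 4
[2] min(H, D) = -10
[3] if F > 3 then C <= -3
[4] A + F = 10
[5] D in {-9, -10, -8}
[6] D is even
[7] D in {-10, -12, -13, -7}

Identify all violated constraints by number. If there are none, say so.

[1] A = 5 is outside [0, 4] — does not hold.
[2] min(6, -10) = -10 — holds.
[3] F = 5 > 3, so we need C ≤ -3; but C = -2 > -3 — does not hold.
[4] A + F = 5 + 5 = 10 — holds.
[5] D = -10 is in {-9, -10, -8} — holds.
[6] D = -10 is even — holds.
[7] D = -10 is in {-10, -12, -13, -7} — holds.

Violated: 1, 3.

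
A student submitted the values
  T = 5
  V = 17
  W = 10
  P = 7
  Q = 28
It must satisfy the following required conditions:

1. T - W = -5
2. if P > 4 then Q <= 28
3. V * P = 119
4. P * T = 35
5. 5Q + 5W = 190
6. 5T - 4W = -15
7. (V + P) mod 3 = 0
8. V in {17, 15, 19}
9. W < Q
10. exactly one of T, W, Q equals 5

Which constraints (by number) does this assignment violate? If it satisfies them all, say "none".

None — every constraint holds.

1. T - W = 5 - 10 = -5  yes
2. P = 7 > 4, so we need Q ≤ 28; Q = 28 ≤ 28  yes
3. V * P = 17 * 7 = 119  yes
4. P * T = 7 * 5 = 35  yes
5. 5Q + 5W = 5(28) + 5(10) = 190  yes
6. 5T - 4W = 5(5) - 4(10) = -15  yes
7. V + P = 24; 24 mod 3 = 0  yes
8. V = 17 is in {17, 15, 19}  yes
9. W = 10, Q = 28; 10 < 28  yes
10. T=5, W=10, Q=28; 1 of them equals 5  yes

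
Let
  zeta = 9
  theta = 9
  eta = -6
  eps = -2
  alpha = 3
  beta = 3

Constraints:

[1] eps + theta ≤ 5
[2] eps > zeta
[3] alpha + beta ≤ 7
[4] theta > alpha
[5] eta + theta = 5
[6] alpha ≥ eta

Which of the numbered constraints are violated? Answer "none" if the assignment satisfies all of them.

Constraints 1, 2, 5 do not hold.

[1] eps + theta = -2 + 9 = 7; 7 > 5, bound 5 not met — fails.
[2] eps = -2, zeta = 9; -2 ≤ 9 (want >) — fails.
[3] alpha + beta = 3 + 3 = 6; 6 ≤ 7 — holds.
[4] theta = 9, alpha = 3; 9 > 3 — holds.
[5] eta + theta = -6 + 9 = 3, not 5 — fails.
[6] alpha = 3, eta = -6; 3 ≥ -6 — holds.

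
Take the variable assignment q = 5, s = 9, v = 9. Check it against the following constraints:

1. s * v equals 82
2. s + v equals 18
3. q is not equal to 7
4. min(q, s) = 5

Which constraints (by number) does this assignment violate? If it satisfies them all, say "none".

1. s * v = 9 * 9 = 81, not 82  FAIL
2. s + v = 9 + 9 = 18  OK
3. q = 5, and 5 ≠ 7  OK
4. min(5, 9) = 5  OK

Violated: 1.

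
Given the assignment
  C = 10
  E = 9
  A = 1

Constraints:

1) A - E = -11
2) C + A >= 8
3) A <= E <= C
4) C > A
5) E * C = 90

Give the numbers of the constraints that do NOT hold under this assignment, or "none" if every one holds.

1) A - E = 1 - 9 = -8, not -11 — violated.
2) C + A = 10 + 1 = 11; 11 ≥ 8 — satisfied.
3) values 1 <= 9 <= 10 — satisfied.
4) C = 10, A = 1; 10 > 1 — satisfied.
5) E * C = 9 * 10 = 90 — satisfied.

The assignment fails constraint 1.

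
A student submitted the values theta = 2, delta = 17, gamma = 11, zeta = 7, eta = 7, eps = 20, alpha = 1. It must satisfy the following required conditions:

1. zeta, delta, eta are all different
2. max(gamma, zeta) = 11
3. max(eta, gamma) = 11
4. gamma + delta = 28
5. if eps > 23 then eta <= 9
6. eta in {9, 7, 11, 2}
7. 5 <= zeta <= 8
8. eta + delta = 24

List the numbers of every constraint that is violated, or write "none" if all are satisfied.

Constraint 1 is violated.

1. zeta = eta = 7, not all different  false
2. max(11, 7) = 11  true
3. max(7, 11) = 11  true
4. gamma + delta = 11 + 17 = 28  true
5. eps = 20, not > 23; antecedent false, conditional vacuously true  true
6. eta = 7 is in {9, 7, 11, 2}  true
7. zeta = 7 lies in [5, 8]  true
8. eta + delta = 7 + 17 = 24  true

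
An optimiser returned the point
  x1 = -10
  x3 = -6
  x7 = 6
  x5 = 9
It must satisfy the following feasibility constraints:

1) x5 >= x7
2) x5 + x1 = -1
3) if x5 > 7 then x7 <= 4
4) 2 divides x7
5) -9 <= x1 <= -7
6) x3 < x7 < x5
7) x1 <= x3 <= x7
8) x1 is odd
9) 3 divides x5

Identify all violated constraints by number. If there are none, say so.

No — constraints 3, 5, and 8 are not satisfied.

1) x5 = 9, x7 = 6; 9 ≥ 6 — satisfied.
2) x5 + x1 = 9 + (-10) = -1 — satisfied.
3) x5 = 9 > 7, so we need x7 ≤ 4; but x7 = 6 > 4 — violated.
4) 6 / 2 = 3, so 2 divides 6 — satisfied.
5) x1 = -10 is outside [-9, -7] — violated.
6) values -6 < 6 < 9 — satisfied.
7) values -10 <= -6 <= 6 — satisfied.
8) x1 = -10 is even — violated.
9) 9 / 3 = 3, so 3 divides 9 — satisfied.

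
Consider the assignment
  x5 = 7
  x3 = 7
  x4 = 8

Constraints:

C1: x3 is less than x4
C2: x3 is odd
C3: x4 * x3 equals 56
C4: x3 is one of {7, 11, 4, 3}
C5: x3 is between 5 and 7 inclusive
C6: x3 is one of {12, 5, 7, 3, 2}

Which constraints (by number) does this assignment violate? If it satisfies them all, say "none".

None — every constraint holds.

C1: x3 = 7, x4 = 8; 7 < 8  ✔
C2: x3 = 7 is odd  ✔
C3: x4 * x3 = 8 * 7 = 56  ✔
C4: x3 = 7 is in {7, 11, 4, 3}  ✔
C5: x3 = 7 lies in [5, 7]  ✔
C6: x3 = 7 is in {12, 5, 7, 3, 2}  ✔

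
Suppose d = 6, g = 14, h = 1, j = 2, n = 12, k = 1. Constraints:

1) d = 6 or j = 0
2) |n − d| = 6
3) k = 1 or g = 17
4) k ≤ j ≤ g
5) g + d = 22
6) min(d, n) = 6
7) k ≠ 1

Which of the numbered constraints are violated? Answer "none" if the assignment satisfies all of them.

Violated: 5, 7.

1) d = 6 = 6 (first disjunct)  OK
2) |12 − 6| = 6  OK
3) k = 1 = 1 (first disjunct)  OK
4) values 1 ≤ 2 ≤ 14  OK
5) g + d = 14 + 6 = 20, not 22  FAIL
6) min(6, 12) = 6  OK
7) k = 1, but 1 is required to differ  FAIL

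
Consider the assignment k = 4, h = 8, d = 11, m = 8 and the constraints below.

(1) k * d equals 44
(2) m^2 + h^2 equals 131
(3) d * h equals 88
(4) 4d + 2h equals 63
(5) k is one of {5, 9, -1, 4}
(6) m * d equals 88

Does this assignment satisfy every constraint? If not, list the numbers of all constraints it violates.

(1) k * d = 4 * 11 = 44 — holds.
(2) m^2 + h^2 = 8^2 + 8^2 = 64 + 64 = 128, not 131 — does not hold.
(3) d * h = 11 * 8 = 88 — holds.
(4) 4d + 2h = 4(11) + 2(8) = 60, not 63 — does not hold.
(5) k = 4 is in {5, 9, -1, 4} — holds.
(6) m * d = 8 * 11 = 88 — holds.

Constraints 2 and 4 do not hold.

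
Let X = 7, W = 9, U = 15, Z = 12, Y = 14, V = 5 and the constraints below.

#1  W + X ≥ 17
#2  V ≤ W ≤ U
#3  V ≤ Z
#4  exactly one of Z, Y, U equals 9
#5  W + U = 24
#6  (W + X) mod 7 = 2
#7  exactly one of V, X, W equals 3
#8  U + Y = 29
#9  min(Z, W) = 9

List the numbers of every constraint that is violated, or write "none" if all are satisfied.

#1 W + X = 9 + 7 = 16; 16 < 17, bound 17 not met  ✘
#2 values 5 ≤ 9 ≤ 15  ✔
#3 V = 5, Z = 12; 5 ≤ 12  ✔
#4 Z=12, Y=14, U=15; 0 of them equal 9, not exactly one  ✘
#5 W + U = 9 + 15 = 24  ✔
#6 W + X = 16; 16 mod 7 = 2  ✔
#7 V=5, X=7, W=9; 0 of them equal 3, not exactly one  ✘
#8 U + Y = 15 + 14 = 29  ✔
#9 min(12, 9) = 9  ✔

No — constraints 1, 4, 7 are not satisfied.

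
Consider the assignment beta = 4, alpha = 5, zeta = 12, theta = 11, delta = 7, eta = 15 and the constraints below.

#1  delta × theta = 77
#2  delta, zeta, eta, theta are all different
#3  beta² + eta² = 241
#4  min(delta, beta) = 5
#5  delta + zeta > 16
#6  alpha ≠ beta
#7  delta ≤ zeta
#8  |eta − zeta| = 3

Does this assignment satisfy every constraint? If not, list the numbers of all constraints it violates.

#1 delta × theta = 7 × 11 = 77  yes
#2 values 7, 12, 15, 11 are pairwise distinct  yes
#3 beta² + eta² = 4² + 15² = 16 + 225 = 241  yes
#4 min(7, 4) = 4, not 5  no
#5 delta + zeta = 7 + 12 = 19; 19 > 16  yes
#6 alpha = 5, beta = 4; distinct  yes
#7 delta = 7, zeta = 12; 7 ≤ 12  yes
#8 |15 − 12| = 3  yes

No — constraint 4 is not satisfied.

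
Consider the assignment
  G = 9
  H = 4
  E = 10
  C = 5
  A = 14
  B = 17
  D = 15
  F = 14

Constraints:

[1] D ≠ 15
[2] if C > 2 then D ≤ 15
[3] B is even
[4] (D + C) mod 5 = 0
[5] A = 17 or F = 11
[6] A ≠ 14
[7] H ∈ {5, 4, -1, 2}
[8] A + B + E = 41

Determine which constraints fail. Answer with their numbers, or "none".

[1] D = 15, but 15 is required to differ  fails
[2] C = 5 > 2, so we need D ≤ 15; D = 15 ≤ 15  holds
[3] B = 17 is odd  fails
[4] D + C = 20; 20 mod 5 = 0  holds
[5] A = 14 ≠ 17 and F = 14 ≠ 11; both disjuncts false  fails
[6] A = 14, but 14 is required to differ  fails
[7] H = 4 is in {5, 4, -1, 2}  holds
[8] A + B + E = 14 + 17 + 10 = 41  holds

No — constraints 1, 3, 5, and 6 are not satisfied.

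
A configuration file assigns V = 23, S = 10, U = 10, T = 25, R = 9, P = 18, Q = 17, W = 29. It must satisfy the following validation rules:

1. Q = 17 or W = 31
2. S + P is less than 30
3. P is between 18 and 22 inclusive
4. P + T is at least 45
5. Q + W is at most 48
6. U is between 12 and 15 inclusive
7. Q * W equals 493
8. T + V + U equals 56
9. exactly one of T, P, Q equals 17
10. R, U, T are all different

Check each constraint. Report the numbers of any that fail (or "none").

1. Q = 17 = 17 (first disjunct) — OK.
2. S + P = 10 + 18 = 28; 28 < 30 — OK.
3. P = 18 lies in [18, 22] — OK.
4. P + T = 18 + 25 = 43; 43 < 45, bound 45 not met — violated.
5. Q + W = 17 + 29 = 46; 46 ≤ 48 — OK.
6. U = 10 is outside [12, 15] — violated.
7. Q * W = 17 * 29 = 493 — OK.
8. T + V + U = 25 + 23 + 10 = 58, not 56 — violated.
9. T=25, P=18, Q=17; 1 of them equals 17 — OK.
10. values 9, 10, 25 are pairwise distinct — OK.

Constraints 4, 6, 8 do not hold.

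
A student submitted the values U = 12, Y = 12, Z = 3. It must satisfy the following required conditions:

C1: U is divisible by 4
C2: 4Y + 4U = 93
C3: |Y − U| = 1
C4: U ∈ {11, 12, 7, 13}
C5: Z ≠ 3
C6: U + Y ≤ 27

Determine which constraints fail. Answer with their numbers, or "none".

C1: 12 / 4 = 3, so 4 divides 12  OK
C2: 4Y + 4U = 4(12) + 4(12) = 96, not 93  FAIL
C3: |12 − 12| = 0, not 1  FAIL
C4: U = 12 is in {11, 12, 7, 13}  OK
C5: Z = 3, but 3 is required to differ  FAIL
C6: U + Y = 12 + 12 = 24; 24 ≤ 27  OK

Constraints 2, 3, and 5 do not hold.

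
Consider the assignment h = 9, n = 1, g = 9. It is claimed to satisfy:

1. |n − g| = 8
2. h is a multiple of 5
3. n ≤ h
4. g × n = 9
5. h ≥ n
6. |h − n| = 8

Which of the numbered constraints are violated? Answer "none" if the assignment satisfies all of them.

1. |1 − 9| = 8 — OK.
2. 9 = 5×1 + 4, so 5 does not divide 9 — violated.
3. n = 1, h = 9; 1 ≤ 9 — OK.
4. g × n = 9 × 1 = 9 — OK.
5. h = 9, n = 1; 9 ≥ 1 — OK.
6. |9 − 1| = 8 — OK.

No — constraint 2 is not satisfied.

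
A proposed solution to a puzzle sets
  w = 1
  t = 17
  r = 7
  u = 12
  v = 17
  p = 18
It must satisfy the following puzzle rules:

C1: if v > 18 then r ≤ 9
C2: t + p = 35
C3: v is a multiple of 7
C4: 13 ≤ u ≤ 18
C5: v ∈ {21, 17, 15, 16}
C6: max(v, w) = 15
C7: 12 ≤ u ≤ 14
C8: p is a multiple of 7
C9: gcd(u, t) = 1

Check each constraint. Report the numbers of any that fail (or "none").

C1: v = 17, not > 18; antecedent false, conditional vacuously true — holds.
C2: t + p = 17 + 18 = 35 — holds.
C3: 17 = 7×2 + 3, so 7 does not divide 17 — fails.
C4: u = 12 is outside [13, 18] — fails.
C5: v = 17 is in {21, 17, 15, 16} — holds.
C6: max(17, 1) = 17, not 15 — fails.
C7: u = 12 lies in [12, 14] — holds.
C8: 18 = 7×2 + 4, so 7 does not divide 18 — fails.
C9: gcd(12, 17) = 1 — holds.

Constraints 3, 4, 6, and 8 are violated.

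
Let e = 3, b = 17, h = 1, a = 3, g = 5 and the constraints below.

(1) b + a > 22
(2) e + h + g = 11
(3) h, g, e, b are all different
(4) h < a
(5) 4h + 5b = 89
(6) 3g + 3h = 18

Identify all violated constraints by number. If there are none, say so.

(1) b + a = 17 + 3 = 20; 20 ≤ 22, bound 22 not met  FAIL
(2) e + h + g = 3 + 1 + 5 = 9, not 11  FAIL
(3) values 1, 5, 3, 17 are pairwise distinct  OK
(4) h = 1, a = 3; 1 < 3  OK
(5) 4h + 5b = 4(1) + 5(17) = 89  OK
(6) 3g + 3h = 3(5) + 3(1) = 18  OK

Constraints 1, 2 do not hold.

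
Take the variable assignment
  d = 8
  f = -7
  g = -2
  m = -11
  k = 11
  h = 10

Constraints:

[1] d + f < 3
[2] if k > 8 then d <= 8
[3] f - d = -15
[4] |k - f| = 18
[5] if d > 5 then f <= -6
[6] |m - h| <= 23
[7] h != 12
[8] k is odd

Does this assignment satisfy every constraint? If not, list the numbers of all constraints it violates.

No violations.

[1] d + f = 8 + (-7) = 1; 1 < 3 — holds.
[2] k = 11 > 8, so we need d ≤ 8; d = 8 ≤ 8 — holds.
[3] f - d = -7 - 8 = -15 — holds.
[4] |11 - (-7)| = 18 — holds.
[5] d = 8 > 5, so we need f ≤ -6; f = -7 ≤ -6 — holds.
[6] |-11 - 10| = 21; 21 ≤ 23 — holds.
[7] h = 10, and 10 ≠ 12 — holds.
[8] k = 11 is odd — holds.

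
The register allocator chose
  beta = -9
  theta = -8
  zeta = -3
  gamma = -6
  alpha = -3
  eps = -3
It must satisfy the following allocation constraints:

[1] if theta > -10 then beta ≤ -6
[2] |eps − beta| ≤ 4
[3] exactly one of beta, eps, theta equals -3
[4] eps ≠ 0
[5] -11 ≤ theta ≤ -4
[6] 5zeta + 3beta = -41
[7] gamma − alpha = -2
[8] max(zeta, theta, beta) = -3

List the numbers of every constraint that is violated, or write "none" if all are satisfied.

[1] theta = -8 > -10, so we need beta ≤ -6; beta = -9 ≤ -6 — holds.
[2] |-3 − (-9)| = 6; 6 > 4, exceeds bound 4 — fails.
[3] beta=-9, eps=-3, theta=-8; 1 of them equals -3 — holds.
[4] eps = -3, and -3 ≠ 0 — holds.
[5] theta = -8 lies in [-11, -4] — holds.
[6] 5zeta + 3beta = 5(-3) + 3(-9) = -42, not -41 — fails.
[7] gamma − alpha = -6 − (-3) = -3, not -2 — fails.
[8] max(-3, -8, -9) = -3 — holds.

The assignment fails constraints 2, 6, 7.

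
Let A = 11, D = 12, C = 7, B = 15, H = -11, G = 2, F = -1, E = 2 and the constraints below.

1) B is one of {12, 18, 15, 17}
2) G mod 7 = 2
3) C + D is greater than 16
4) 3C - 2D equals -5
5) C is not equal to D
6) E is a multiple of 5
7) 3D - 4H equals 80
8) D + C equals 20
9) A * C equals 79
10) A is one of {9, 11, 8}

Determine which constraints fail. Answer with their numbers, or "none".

Constraints 4, 6, 8, 9 are violated.

1) B = 15 is in {12, 18, 15, 17}  true
2) 2 mod 7 = 2  true
3) C + D = 7 + 12 = 19; 19 > 16  true
4) 3C - 2D = 3(7) - 2(12) = -3, not -5  false
5) C = 7, D = 12; distinct  true
6) 2 = 5*0 + 2, so 5 does not divide 2  false
7) 3D - 4H = 3(12) - 4(-11) = 80  true
8) D + C = 12 + 7 = 19, not 20  false
9) A * C = 11 * 7 = 77, not 79  false
10) A = 11 is in {9, 11, 8}  true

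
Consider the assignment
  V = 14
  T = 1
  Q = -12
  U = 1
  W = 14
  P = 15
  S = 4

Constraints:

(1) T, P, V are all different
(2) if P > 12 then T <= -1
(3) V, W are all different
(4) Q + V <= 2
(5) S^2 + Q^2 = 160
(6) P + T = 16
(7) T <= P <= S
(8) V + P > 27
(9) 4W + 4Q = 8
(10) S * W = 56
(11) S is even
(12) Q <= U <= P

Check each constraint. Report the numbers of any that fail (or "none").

(1) values 1, 15, 14 are pairwise distinct — holds.
(2) P = 15 > 12, so we need T ≤ -1; but T = 1 > -1 — fails.
(3) V = W = 14, not all different — fails.
(4) Q + V = -12 + 14 = 2; 2 ≤ 2 — holds.
(5) S^2 + Q^2 = 4^2 + (-12)^2 = 16 + 144 = 160 — holds.
(6) P + T = 15 + 1 = 16 — holds.
(7) values 1, 15, 4; P = 15 is not <= S = 4 — fails.
(8) V + P = 14 + 15 = 29; 29 > 27 — holds.
(9) 4W + 4Q = 4(14) + 4(-12) = 8 — holds.
(10) S * W = 4 * 14 = 56 — holds.
(11) S = 4 is even — holds.
(12) values -12 <= 1 <= 15 — holds.

Constraints 2, 3, 7 are violated.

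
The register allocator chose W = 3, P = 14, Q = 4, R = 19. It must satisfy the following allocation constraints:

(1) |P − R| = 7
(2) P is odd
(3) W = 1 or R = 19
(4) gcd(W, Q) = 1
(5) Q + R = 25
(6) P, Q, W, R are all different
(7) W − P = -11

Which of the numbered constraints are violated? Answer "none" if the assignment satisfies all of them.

(1) |14 − 19| = 5, not 7 — violated.
(2) P = 14 is even — violated.
(3) W = 3 ≠ 1, but R = 19 = 19 (second disjunct) — OK.
(4) gcd(3, 4) = 1 — OK.
(5) Q + R = 4 + 19 = 23, not 25 — violated.
(6) values 14, 4, 3, 19 are pairwise distinct — OK.
(7) W − P = 3 − 14 = -11 — OK.

Violated: 1, 2, 5.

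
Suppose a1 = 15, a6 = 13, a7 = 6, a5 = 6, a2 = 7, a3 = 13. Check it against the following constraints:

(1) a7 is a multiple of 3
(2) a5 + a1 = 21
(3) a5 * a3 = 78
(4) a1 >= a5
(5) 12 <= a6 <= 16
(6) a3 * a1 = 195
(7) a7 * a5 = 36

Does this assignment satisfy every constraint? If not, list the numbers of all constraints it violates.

(1) 6 / 3 = 2, so 3 divides 6 — holds.
(2) a5 + a1 = 6 + 15 = 21 — holds.
(3) a5 * a3 = 6 * 13 = 78 — holds.
(4) a1 = 15, a5 = 6; 15 ≥ 6 — holds.
(5) a6 = 13 lies in [12, 16] — holds.
(6) a3 * a1 = 13 * 15 = 195 — holds.
(7) a7 * a5 = 6 * 6 = 36 — holds.

All constraints are satisfied.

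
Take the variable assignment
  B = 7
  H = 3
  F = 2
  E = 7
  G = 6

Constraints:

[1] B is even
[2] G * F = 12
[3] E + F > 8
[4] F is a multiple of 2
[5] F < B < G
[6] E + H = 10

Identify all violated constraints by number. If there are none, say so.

Violated: 1, 5.

[1] B = 7 is odd — violated.
[2] G * F = 6 * 2 = 12 — satisfied.
[3] E + F = 7 + 2 = 9; 9 > 8 — satisfied.
[4] 2 / 2 = 1, so 2 divides 2 — satisfied.
[5] values 2, 7, 6; B = 7 is not < G = 6 — violated.
[6] E + H = 7 + 3 = 10 — satisfied.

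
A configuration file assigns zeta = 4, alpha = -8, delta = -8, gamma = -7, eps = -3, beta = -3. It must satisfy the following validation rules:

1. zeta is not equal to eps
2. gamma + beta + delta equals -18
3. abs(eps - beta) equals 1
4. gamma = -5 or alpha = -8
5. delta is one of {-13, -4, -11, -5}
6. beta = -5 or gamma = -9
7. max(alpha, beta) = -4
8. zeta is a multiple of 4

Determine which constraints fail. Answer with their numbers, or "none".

Constraints 3, 5, 6, 7 do not hold.

1. zeta = 4, eps = -3; distinct — OK.
2. gamma + beta + delta = -7 + (-3) + (-8) = -18 — OK.
3. abs(-3 - (-3)) = 0, not 1 — violated.
4. gamma = -7 ≠ -5, but alpha = -8 = -8 (second disjunct) — OK.
5. delta = -8 is not in {-13, -4, -11, -5} — violated.
6. beta = -3 ≠ -5 and gamma = -7 ≠ -9; both disjuncts false — violated.
7. max(-8, -3) = -3, not -4 — violated.
8. 4 / 4 = 1, so 4 divides 4 — OK.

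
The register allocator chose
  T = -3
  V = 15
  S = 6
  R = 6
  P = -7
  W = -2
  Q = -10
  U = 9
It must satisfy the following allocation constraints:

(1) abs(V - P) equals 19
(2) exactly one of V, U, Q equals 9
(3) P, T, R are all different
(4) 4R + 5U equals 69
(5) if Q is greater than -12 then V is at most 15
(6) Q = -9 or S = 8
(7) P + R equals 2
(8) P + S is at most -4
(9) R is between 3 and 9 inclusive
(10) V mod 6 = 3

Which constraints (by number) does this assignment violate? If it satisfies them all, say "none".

No — constraints 1, 6, 7, and 8 are not satisfied.

(1) abs(15 - (-7)) = 22, not 19  no
(2) V=15, U=9, Q=-10; 1 of them equals 9  yes
(3) values -7, -3, 6 are pairwise distinct  yes
(4) 4R + 5U = 4(6) + 5(9) = 69  yes
(5) Q = -10 > -12, so we need V ≤ 15; V = 15 ≤ 15  yes
(6) Q = -10 ≠ -9 and S = 6 ≠ 8; both disjuncts false  no
(7) P + R = -7 + 6 = -1, not 2  no
(8) P + S = -7 + 6 = -1; -1 > -4, bound -4 not met  no
(9) R = 6 lies in [3, 9]  yes
(10) 15 mod 6 = 3  yes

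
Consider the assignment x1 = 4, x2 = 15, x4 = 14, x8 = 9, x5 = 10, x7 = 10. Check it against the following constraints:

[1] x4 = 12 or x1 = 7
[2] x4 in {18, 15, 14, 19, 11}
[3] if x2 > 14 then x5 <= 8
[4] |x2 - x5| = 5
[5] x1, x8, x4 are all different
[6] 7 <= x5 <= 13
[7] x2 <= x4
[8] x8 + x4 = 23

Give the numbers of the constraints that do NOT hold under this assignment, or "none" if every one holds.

The assignment fails constraints 1, 3, 7.

[1] x4 = 14 ≠ 12 and x1 = 4 ≠ 7; both disjuncts false  no
[2] x4 = 14 is in {18, 15, 14, 19, 11}  yes
[3] x2 = 15 > 14, so we need x5 ≤ 8; but x5 = 10 > 8  no
[4] |15 - 10| = 5  yes
[5] values 4, 9, 14 are pairwise distinct  yes
[6] x5 = 10 lies in [7, 13]  yes
[7] x2 = 15, x4 = 14; 15 > 14 (want ≤)  no
[8] x8 + x4 = 9 + 14 = 23  yes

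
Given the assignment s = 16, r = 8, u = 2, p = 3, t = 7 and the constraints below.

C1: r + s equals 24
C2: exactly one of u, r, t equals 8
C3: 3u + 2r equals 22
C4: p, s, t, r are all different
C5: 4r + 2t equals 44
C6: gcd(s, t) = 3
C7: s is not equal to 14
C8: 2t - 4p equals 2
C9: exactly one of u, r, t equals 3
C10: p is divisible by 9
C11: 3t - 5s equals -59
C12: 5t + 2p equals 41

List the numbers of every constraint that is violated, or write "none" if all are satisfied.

No — constraints 5, 6, 9, and 10 are not satisfied.

C1: r + s = 8 + 16 = 24  true
C2: u=2, r=8, t=7; 1 of them equals 8  true
C3: 3u + 2r = 3(2) + 2(8) = 22  true
C4: values 3, 16, 7, 8 are pairwise distinct  true
C5: 4r + 2t = 4(8) + 2(7) = 46, not 44  false
C6: gcd(16, 7) = 1, not 3  false
C7: s = 16, and 16 ≠ 14  true
C8: 2t - 4p = 2(7) - 4(3) = 2  true
C9: u=2, r=8, t=7; 0 of them equal 3, not exactly one  false
C10: 3 = 9*0 + 3, so 9 does not divide 3  false
C11: 3t - 5s = 3(7) - 5(16) = -59  true
C12: 5t + 2p = 5(7) + 2(3) = 41  true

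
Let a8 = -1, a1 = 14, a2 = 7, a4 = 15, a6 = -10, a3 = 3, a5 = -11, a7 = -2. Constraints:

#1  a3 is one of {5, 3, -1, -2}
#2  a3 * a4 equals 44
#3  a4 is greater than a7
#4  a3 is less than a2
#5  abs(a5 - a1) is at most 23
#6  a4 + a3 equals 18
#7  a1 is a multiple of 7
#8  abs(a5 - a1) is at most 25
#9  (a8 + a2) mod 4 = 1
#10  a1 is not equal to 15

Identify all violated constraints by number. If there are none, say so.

#1 a3 = 3 is in {5, 3, -1, -2}  ✓
#2 a3 * a4 = 3 * 15 = 45, not 44  ✗
#3 a4 = 15, a7 = -2; 15 > -2  ✓
#4 a3 = 3, a2 = 7; 3 < 7  ✓
#5 abs(-11 - 14) = 25; 25 > 23, exceeds bound 23  ✗
#6 a4 + a3 = 15 + 3 = 18  ✓
#7 14 / 7 = 2, so 7 divides 14  ✓
#8 abs(-11 - 14) = 25; 25 ≤ 25  ✓
#9 a8 + a2 = 6; 6 mod 4 = 2, not 1  ✗
#10 a1 = 14, and 14 ≠ 15  ✓

Constraints 2, 5, 9 are violated.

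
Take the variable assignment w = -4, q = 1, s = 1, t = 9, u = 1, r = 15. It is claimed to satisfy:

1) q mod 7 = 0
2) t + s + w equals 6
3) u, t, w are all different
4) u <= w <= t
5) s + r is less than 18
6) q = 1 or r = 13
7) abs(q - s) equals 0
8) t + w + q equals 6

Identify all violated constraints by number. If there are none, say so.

No — constraints 1 and 4 are not satisfied.

1) 1 mod 7 = 1, not 0 — does not hold.
2) t + s + w = 9 + 1 + (-4) = 6 — holds.
3) values 1, 9, -4 are pairwise distinct — holds.
4) values 1, -4, 9; u = 1 is not <= w = -4 — does not hold.
5) s + r = 1 + 15 = 16; 16 < 18 — holds.
6) q = 1 = 1 (first disjunct) — holds.
7) abs(1 - 1) = 0 — holds.
8) t + w + q = 9 + (-4) + 1 = 6 — holds.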